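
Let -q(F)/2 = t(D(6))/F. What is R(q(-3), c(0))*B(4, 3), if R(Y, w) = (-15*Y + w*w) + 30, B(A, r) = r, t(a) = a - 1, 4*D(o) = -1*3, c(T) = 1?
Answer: 291/2 ≈ 145.50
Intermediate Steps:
D(o) = -¾ (D(o) = (-1*3)/4 = (¼)*(-3) = -¾)
t(a) = -1 + a
q(F) = 7/(2*F) (q(F) = -2*(-1 - ¾)/F = -(-7)/(2*F) = 7/(2*F))
R(Y, w) = 30 + w² - 15*Y (R(Y, w) = (-15*Y + w²) + 30 = (w² - 15*Y) + 30 = 30 + w² - 15*Y)
R(q(-3), c(0))*B(4, 3) = (30 + 1² - 105/(2*(-3)))*3 = (30 + 1 - 105*(-1)/(2*3))*3 = (30 + 1 - 15*(-7/6))*3 = (30 + 1 + 35/2)*3 = (97/2)*3 = 291/2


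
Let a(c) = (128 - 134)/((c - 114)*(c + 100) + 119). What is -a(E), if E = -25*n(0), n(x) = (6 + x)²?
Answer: 6/811319 ≈ 7.3954e-6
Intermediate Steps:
E = -900 (E = -25*(6 + 0)² = -25*6² = -25*36 = -900)
a(c) = -6/(119 + (-114 + c)*(100 + c)) (a(c) = -6/((-114 + c)*(100 + c) + 119) = -6/(119 + (-114 + c)*(100 + c)))
-a(E) = -6/(11281 - 1*(-900)² + 14*(-900)) = -6/(11281 - 1*810000 - 12600) = -6/(11281 - 810000 - 12600) = -6/(-811319) = -6*(-1)/811319 = -1*(-6/811319) = 6/811319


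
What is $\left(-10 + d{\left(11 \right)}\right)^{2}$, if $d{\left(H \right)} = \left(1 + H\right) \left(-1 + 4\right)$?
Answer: $676$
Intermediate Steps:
$d{\left(H \right)} = 3 + 3 H$ ($d{\left(H \right)} = \left(1 + H\right) 3 = 3 + 3 H$)
$\left(-10 + d{\left(11 \right)}\right)^{2} = \left(-10 + \left(3 + 3 \cdot 11\right)\right)^{2} = \left(-10 + \left(3 + 33\right)\right)^{2} = \left(-10 + 36\right)^{2} = 26^{2} = 676$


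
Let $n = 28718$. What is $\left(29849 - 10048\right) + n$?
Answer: $48519$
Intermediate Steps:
$\left(29849 - 10048\right) + n = \left(29849 - 10048\right) + 28718 = 19801 + 28718 = 48519$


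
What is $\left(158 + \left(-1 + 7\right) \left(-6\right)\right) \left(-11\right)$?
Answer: $-1342$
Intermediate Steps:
$\left(158 + \left(-1 + 7\right) \left(-6\right)\right) \left(-11\right) = \left(158 + 6 \left(-6\right)\right) \left(-11\right) = \left(158 - 36\right) \left(-11\right) = 122 \left(-11\right) = -1342$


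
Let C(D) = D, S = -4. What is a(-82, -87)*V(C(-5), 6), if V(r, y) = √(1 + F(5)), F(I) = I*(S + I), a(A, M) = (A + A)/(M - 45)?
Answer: 41*√6/33 ≈ 3.0433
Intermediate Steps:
a(A, M) = 2*A/(-45 + M) (a(A, M) = (2*A)/(-45 + M) = 2*A/(-45 + M))
F(I) = I*(-4 + I)
V(r, y) = √6 (V(r, y) = √(1 + 5*(-4 + 5)) = √(1 + 5*1) = √(1 + 5) = √6)
a(-82, -87)*V(C(-5), 6) = (2*(-82)/(-45 - 87))*√6 = (2*(-82)/(-132))*√6 = (2*(-82)*(-1/132))*√6 = 41*√6/33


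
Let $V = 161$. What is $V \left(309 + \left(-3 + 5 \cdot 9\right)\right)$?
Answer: $56511$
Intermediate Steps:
$V \left(309 + \left(-3 + 5 \cdot 9\right)\right) = 161 \left(309 + \left(-3 + 5 \cdot 9\right)\right) = 161 \left(309 + \left(-3 + 45\right)\right) = 161 \left(309 + 42\right) = 161 \cdot 351 = 56511$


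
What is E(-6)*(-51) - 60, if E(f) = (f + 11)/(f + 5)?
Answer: 195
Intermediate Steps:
E(f) = (11 + f)/(5 + f)
E(-6)*(-51) - 60 = ((11 - 6)/(5 - 6))*(-51) - 60 = (5/(-1))*(-51) - 60 = -1*5*(-51) - 60 = -5*(-51) - 60 = 255 - 60 = 195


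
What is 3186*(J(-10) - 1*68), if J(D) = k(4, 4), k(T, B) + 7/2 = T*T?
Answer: -176823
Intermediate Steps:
k(T, B) = -7/2 + T² (k(T, B) = -7/2 + T*T = -7/2 + T²)
J(D) = 25/2 (J(D) = -7/2 + 4² = -7/2 + 16 = 25/2)
3186*(J(-10) - 1*68) = 3186*(25/2 - 1*68) = 3186*(25/2 - 68) = 3186*(-111/2) = -176823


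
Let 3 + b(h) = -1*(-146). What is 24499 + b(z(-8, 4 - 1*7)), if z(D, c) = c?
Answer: 24642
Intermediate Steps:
b(h) = 143 (b(h) = -3 - 1*(-146) = -3 + 146 = 143)
24499 + b(z(-8, 4 - 1*7)) = 24499 + 143 = 24642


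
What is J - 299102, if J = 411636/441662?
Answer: -66050787944/220831 ≈ -2.9910e+5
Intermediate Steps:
J = 205818/220831 (J = 411636*(1/441662) = 205818/220831 ≈ 0.93202)
J - 299102 = 205818/220831 - 299102 = -66050787944/220831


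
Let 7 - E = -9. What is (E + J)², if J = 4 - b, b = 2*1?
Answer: 324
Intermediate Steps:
b = 2
J = 2 (J = 4 - 1*2 = 4 - 2 = 2)
E = 16 (E = 7 - 1*(-9) = 7 + 9 = 16)
(E + J)² = (16 + 2)² = 18² = 324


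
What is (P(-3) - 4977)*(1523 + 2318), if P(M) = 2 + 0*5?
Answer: -19108975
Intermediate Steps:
P(M) = 2 (P(M) = 2 + 0 = 2)
(P(-3) - 4977)*(1523 + 2318) = (2 - 4977)*(1523 + 2318) = -4975*3841 = -19108975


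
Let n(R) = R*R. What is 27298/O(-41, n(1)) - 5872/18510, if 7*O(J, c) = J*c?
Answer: -1768621306/379455 ≈ -4661.0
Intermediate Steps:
n(R) = R²
O(J, c) = J*c/7 (O(J, c) = (J*c)/7 = J*c/7)
27298/O(-41, n(1)) - 5872/18510 = 27298/(((⅐)*(-41)*1²)) - 5872/18510 = 27298/(((⅐)*(-41)*1)) - 5872*1/18510 = 27298/(-41/7) - 2936/9255 = 27298*(-7/41) - 2936/9255 = -191086/41 - 2936/9255 = -1768621306/379455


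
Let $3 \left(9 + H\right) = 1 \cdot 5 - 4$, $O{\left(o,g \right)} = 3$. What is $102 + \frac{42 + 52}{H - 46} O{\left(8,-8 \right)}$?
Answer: $\frac{7941}{82} \approx 96.841$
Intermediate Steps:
$H = - \frac{26}{3}$ ($H = -9 + \frac{1 \cdot 5 - 4}{3} = -9 + \frac{5 - 4}{3} = -9 + \frac{1}{3} \cdot 1 = -9 + \frac{1}{3} = - \frac{26}{3} \approx -8.6667$)
$102 + \frac{42 + 52}{H - 46} O{\left(8,-8 \right)} = 102 + \frac{42 + 52}{- \frac{26}{3} - 46} \cdot 3 = 102 + \frac{94}{- \frac{164}{3}} \cdot 3 = 102 + 94 \left(- \frac{3}{164}\right) 3 = 102 - \frac{423}{82} = \frac{7941}{82}$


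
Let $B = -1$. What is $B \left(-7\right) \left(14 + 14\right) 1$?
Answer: $196$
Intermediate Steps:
$B \left(-7\right) \left(14 + 14\right) 1 = \left(-1\right) \left(-7\right) \left(14 + 14\right) 1 = 7 \cdot 28 \cdot 1 = 196 \cdot 1 = 196$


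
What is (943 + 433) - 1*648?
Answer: 728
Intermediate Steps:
(943 + 433) - 1*648 = 1376 - 648 = 728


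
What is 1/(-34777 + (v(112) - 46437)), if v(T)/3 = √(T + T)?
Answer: -5801/471122270 - 3*√14/1648927945 ≈ -1.2320e-5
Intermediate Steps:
v(T) = 3*√2*√T (v(T) = 3*√(T + T) = 3*√(2*T) = 3*(√2*√T) = 3*√2*√T)
1/(-34777 + (v(112) - 46437)) = 1/(-34777 + (3*√2*√112 - 46437)) = 1/(-34777 + (3*√2*(4*√7) - 46437)) = 1/(-34777 + (12*√14 - 46437)) = 1/(-34777 + (-46437 + 12*√14)) = 1/(-81214 + 12*√14)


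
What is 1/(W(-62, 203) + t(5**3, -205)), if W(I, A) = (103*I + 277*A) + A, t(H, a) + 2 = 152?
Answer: 1/50198 ≈ 1.9921e-5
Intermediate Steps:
t(H, a) = 150 (t(H, a) = -2 + 152 = 150)
W(I, A) = 103*I + 278*A
1/(W(-62, 203) + t(5**3, -205)) = 1/((103*(-62) + 278*203) + 150) = 1/((-6386 + 56434) + 150) = 1/(50048 + 150) = 1/50198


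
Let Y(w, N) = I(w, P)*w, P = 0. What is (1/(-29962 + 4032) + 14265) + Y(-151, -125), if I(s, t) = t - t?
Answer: 369891449/25930 ≈ 14265.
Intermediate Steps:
I(s, t) = 0
Y(w, N) = 0 (Y(w, N) = 0*w = 0)
(1/(-29962 + 4032) + 14265) + Y(-151, -125) = (1/(-29962 + 4032) + 14265) + 0 = (1/(-25930) + 14265) + 0 = (-1/25930 + 14265) + 0 = 369891449/25930 + 0 = 369891449/25930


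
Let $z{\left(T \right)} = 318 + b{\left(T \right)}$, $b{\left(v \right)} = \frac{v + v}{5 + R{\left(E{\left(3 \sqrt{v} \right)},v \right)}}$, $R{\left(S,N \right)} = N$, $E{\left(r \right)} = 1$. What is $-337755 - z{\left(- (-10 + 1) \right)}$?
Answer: $- \frac{2366520}{7} \approx -3.3807 \cdot 10^{5}$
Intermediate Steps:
$b{\left(v \right)} = \frac{2 v}{5 + v}$ ($b{\left(v \right)} = \frac{v + v}{5 + v} = \frac{2 v}{5 + v}$)
$z{\left(T \right)} = 318 + \frac{2 T}{5 + T}$
$-337755 - z{\left(- (-10 + 1) \right)} = -337755 - \frac{10 \left(159 + 32 \left(- (-10 + 1)\right)\right)}{5 - \left(-10 + 1\right)} = -337755 - \frac{10 \left(159 + 32 \left(\left(-1\right) \left(-9\right)\right)\right)}{5 - -9} = -337755 - \frac{10 \left(159 + 32 \cdot 9\right)}{5 + 9} = -337755 - \frac{10 \left(159 + 288\right)}{14} = -337755 - 10 \cdot \frac{1}{14} \cdot 447 = -337755 - \frac{2235}{7} = - \frac{2366520}{7}$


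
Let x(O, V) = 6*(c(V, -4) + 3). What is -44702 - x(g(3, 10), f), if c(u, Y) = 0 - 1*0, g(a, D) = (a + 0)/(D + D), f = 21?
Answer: -44720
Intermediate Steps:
g(a, D) = a/(2*D) (g(a, D) = a/((2*D)) = a*(1/(2*D)) = a/(2*D))
c(u, Y) = 0 (c(u, Y) = 0 + 0 = 0)
x(O, V) = 18 (x(O, V) = 6*(0 + 3) = 6*3 = 18)
-44702 - x(g(3, 10), f) = -44702 - 1*18 = -44702 - 18 = -44720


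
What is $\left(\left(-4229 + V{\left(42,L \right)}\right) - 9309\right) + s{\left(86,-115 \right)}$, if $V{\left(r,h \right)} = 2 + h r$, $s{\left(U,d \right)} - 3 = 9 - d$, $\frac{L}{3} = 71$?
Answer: $-4463$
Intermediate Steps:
$L = 213$ ($L = 3 \cdot 71 = 213$)
$s{\left(U,d \right)} = 12 - d$ ($s{\left(U,d \right)} = 3 - \left(-9 + d\right) = 12 - d$)
$\left(\left(-4229 + V{\left(42,L \right)}\right) - 9309\right) + s{\left(86,-115 \right)} = \left(\left(-4229 + \left(2 + 213 \cdot 42\right)\right) - 9309\right) + \left(12 - -115\right) = \left(\left(-4229 + \left(2 + 8946\right)\right) - 9309\right) + \left(12 + 115\right) = \left(\left(-4229 + 8948\right) - 9309\right) + 127 = \left(4719 - 9309\right) + 127 = -4590 + 127 = -4463$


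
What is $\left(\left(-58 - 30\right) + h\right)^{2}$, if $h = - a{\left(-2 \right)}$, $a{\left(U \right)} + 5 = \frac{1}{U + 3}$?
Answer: $7056$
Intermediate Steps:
$a{\left(U \right)} = -5 + \frac{1}{3 + U}$ ($a{\left(U \right)} = -5 + \frac{1}{U + 3} = -5 + \frac{1}{3 + U}$)
$h = 4$ ($h = - \frac{-14 - -10}{3 - 2} = - \frac{-14 + 10}{1} = - 1 \left(-4\right) = \left(-1\right) \left(-4\right) = 4$)
$\left(\left(-58 - 30\right) + h\right)^{2} = \left(\left(-58 - 30\right) + 4\right)^{2} = \left(-88 + 4\right)^{2} = \left(-84\right)^{2} = 7056$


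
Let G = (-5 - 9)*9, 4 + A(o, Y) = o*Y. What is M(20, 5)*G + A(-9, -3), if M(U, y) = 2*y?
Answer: -1237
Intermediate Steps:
A(o, Y) = -4 + Y*o (A(o, Y) = -4 + o*Y = -4 + Y*o)
G = -126 (G = -14*9 = -126)
M(20, 5)*G + A(-9, -3) = (2*5)*(-126) + (-4 - 3*(-9)) = 10*(-126) + (-4 + 27) = -1260 + 23 = -1237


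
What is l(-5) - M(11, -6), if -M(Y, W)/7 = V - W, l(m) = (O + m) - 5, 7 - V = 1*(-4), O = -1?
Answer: 108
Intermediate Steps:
V = 11 (V = 7 - (-4) = 7 - 1*(-4) = 7 + 4 = 11)
l(m) = -6 + m (l(m) = (-1 + m) - 5 = -6 + m)
M(Y, W) = -77 + 7*W (M(Y, W) = -7*(11 - W) = -77 + 7*W)
l(-5) - M(11, -6) = (-6 - 5) - (-77 + 7*(-6)) = -11 - (-77 - 42) = -11 - 1*(-119) = -11 + 119 = 108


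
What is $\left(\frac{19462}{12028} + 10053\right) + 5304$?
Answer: $\frac{92366729}{6014} \approx 15359.0$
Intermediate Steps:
$\left(\frac{19462}{12028} + 10053\right) + 5304 = \left(19462 \cdot \frac{1}{12028} + 10053\right) + 5304 = \left(\frac{9731}{6014} + 10053\right) + 5304 = \frac{60468473}{6014} + 5304 = \frac{92366729}{6014}$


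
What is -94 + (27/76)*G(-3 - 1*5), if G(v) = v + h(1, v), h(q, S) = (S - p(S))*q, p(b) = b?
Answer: -1840/19 ≈ -96.842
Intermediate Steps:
h(q, S) = 0 (h(q, S) = (S - S)*q = 0*q = 0)
G(v) = v (G(v) = v + 0 = v)
-94 + (27/76)*G(-3 - 1*5) = -94 + (27/76)*(-3 - 1*5) = -94 + (27*(1/76))*(-3 - 5) = -94 + (27/76)*(-8) = -94 - 54/19 = -1840/19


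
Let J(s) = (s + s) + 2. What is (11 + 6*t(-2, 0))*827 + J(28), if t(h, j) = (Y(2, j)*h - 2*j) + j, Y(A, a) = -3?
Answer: 38927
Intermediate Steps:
J(s) = 2 + 2*s (J(s) = 2*s + 2 = 2 + 2*s)
t(h, j) = -j - 3*h (t(h, j) = (-3*h - 2*j) + j = -j - 3*h)
(11 + 6*t(-2, 0))*827 + J(28) = (11 + 6*(-1*0 - 3*(-2)))*827 + (2 + 2*28) = (11 + 6*(0 + 6))*827 + (2 + 56) = (11 + 6*6)*827 + 58 = (11 + 36)*827 + 58 = 47*827 + 58 = 38869 + 58 = 38927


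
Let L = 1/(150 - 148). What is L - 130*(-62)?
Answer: 16121/2 ≈ 8060.5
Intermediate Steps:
L = 1/2 ≈ 0.50000
L - 130*(-62) = 1/2 - 130*(-62) = 1/2 + 8060 = 16121/2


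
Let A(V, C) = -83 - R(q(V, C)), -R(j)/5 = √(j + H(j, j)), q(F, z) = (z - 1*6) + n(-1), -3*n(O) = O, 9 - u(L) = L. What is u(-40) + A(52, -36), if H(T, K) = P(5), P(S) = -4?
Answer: -34 + 5*I*√411/3 ≈ -34.0 + 33.789*I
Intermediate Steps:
u(L) = 9 - L
H(T, K) = -4
n(O) = -O/3
q(F, z) = -17/3 + z (q(F, z) = (z - 1*6) - ⅓*(-1) = (z - 6) + ⅓ = (-6 + z) + ⅓ = -17/3 + z)
R(j) = -5*√(-4 + j) (R(j) = -5*√(j - 4) = -5*√(-4 + j))
A(V, C) = -83 + 5*√(-29/3 + C) (A(V, C) = -83 - (-5)*√(-4 + (-17/3 + C)) = -83 - (-5)*√(-29/3 + C) = -83 + 5*√(-29/3 + C))
u(-40) + A(52, -36) = (9 - 1*(-40)) + (-83 + 5*√(-87 + 9*(-36))/3) = (9 + 40) + (-83 + 5*√(-87 - 324)/3) = 49 + (-83 + 5*√(-411)/3) = 49 + (-83 + 5*(I*√411)/3) = 49 + (-83 + 5*I*√411/3) = -34 + 5*I*√411/3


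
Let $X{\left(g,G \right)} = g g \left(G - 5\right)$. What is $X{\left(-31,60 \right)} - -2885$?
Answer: $55740$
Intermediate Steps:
$X{\left(g,G \right)} = g^{2} \left(-5 + G\right)$
$X{\left(-31,60 \right)} - -2885 = \left(-31\right)^{2} \left(-5 + 60\right) - -2885 = 961 \cdot 55 + 2885 = 52855 + 2885 = 55740$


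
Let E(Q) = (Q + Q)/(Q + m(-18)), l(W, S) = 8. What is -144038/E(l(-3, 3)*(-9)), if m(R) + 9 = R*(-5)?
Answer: 72019/8 ≈ 9002.4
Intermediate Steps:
m(R) = -9 - 5*R (m(R) = -9 + R*(-5) = -9 - 5*R)
E(Q) = 2*Q/(81 + Q) (E(Q) = (Q + Q)/(Q + (-9 - 5*(-18))) = (2*Q)/(Q + (-9 + 90)) = (2*Q)/(Q + 81) = (2*Q)/(81 + Q) = 2*Q/(81 + Q))
-144038/E(l(-3, 3)*(-9)) = -144038/(2*(8*(-9))/(81 + 8*(-9))) = -144038/(2*(-72)/(81 - 72)) = -144038/(2*(-72)/9) = -144038/(2*(-72)*(1/9)) = -144038/(-16) = -144038*(-1/16) = 72019/8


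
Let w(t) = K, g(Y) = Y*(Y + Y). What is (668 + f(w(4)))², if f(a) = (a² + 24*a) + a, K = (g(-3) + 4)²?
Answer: 61020856576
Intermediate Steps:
g(Y) = 2*Y² (g(Y) = Y*(2*Y) = 2*Y²)
K = 484 (K = (2*(-3)² + 4)² = (2*9 + 4)² = (18 + 4)² = 22² = 484)
w(t) = 484
f(a) = a² + 25*a
(668 + f(w(4)))² = (668 + 484*(25 + 484))² = (668 + 484*509)² = (668 + 246356)² = 247024² = 61020856576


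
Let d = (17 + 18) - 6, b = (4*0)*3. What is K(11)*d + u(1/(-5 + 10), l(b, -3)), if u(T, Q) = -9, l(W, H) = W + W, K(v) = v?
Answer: 310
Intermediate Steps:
b = 0 (b = 0*3 = 0)
l(W, H) = 2*W
d = 29 (d = 35 - 6 = 29)
K(11)*d + u(1/(-5 + 10), l(b, -3)) = 11*29 - 9 = 319 - 9 = 310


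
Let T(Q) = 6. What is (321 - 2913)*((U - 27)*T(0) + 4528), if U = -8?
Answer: -11192256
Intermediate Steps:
(321 - 2913)*((U - 27)*T(0) + 4528) = (321 - 2913)*((-8 - 27)*6 + 4528) = -2592*(-35*6 + 4528) = -2592*(-210 + 4528) = -2592*4318 = -11192256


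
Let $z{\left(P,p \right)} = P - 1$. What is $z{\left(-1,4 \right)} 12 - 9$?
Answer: $-33$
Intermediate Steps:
$z{\left(P,p \right)} = -1 + P$
$z{\left(-1,4 \right)} 12 - 9 = \left(-1 - 1\right) 12 - 9 = \left(-2\right) 12 - 9 = -24 - 9 = -33$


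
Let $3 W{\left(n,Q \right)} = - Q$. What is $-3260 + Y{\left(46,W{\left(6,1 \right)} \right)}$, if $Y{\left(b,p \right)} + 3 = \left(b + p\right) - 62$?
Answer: $- \frac{9838}{3} \approx -3279.3$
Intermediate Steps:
$W{\left(n,Q \right)} = - \frac{Q}{3}$ ($W{\left(n,Q \right)} = \frac{\left(-1\right) Q}{3} = - \frac{Q}{3}$)
$Y{\left(b,p \right)} = -65 + b + p$ ($Y{\left(b,p \right)} = -3 - \left(62 - b - p\right) = -3 + \left(-62 + b + p\right) = -65 + b + p$)
$-3260 + Y{\left(46,W{\left(6,1 \right)} \right)} = -3260 - \frac{58}{3} = - \frac{9838}{3}$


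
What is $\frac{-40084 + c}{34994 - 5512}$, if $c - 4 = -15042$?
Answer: $- \frac{27561}{14741} \approx -1.8697$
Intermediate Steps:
$c = -15038$ ($c = 4 - 15042 = -15038$)
$\frac{-40084 + c}{34994 - 5512} = \frac{-40084 - 15038}{34994 - 5512} = - \frac{55122}{29482} = \left(-55122\right) \frac{1}{29482} = - \frac{27561}{14741}$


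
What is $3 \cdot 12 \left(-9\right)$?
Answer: $-324$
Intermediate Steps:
$3 \cdot 12 \left(-9\right) = 36 \left(-9\right) = -324$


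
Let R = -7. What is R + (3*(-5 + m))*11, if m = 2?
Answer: -106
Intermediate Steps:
R + (3*(-5 + m))*11 = -7 + (3*(-5 + 2))*11 = -7 + (3*(-3))*11 = -7 - 9*11 = -7 - 99 = -106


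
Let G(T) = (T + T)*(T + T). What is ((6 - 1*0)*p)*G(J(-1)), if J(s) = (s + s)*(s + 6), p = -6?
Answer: -14400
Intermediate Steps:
J(s) = 2*s*(6 + s) (J(s) = (2*s)*(6 + s) = 2*s*(6 + s))
G(T) = 4*T² (G(T) = (2*T)*(2*T) = 4*T²)
((6 - 1*0)*p)*G(J(-1)) = ((6 - 1*0)*(-6))*(4*(2*(-1)*(6 - 1))²) = ((6 + 0)*(-6))*(4*(2*(-1)*5)²) = (6*(-6))*(4*(-10)²) = -144*100 = -36*400 = -14400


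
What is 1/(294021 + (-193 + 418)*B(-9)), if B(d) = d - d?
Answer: 1/294021 ≈ 3.4011e-6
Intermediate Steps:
B(d) = 0
1/(294021 + (-193 + 418)*B(-9)) = 1/(294021 + (-193 + 418)*0) = 1/(294021 + 225*0) = 1/(294021 + 0) = 1/294021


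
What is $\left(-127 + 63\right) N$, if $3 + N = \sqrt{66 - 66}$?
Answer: $192$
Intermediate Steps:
$N = -3$ ($N = -3 + \sqrt{66 - 66} = -3 + \sqrt{0} = -3 + 0 = -3$)
$\left(-127 + 63\right) N = \left(-127 + 63\right) \left(-3\right) = \left(-64\right) \left(-3\right) = 192$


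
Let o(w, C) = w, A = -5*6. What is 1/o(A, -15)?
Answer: -1/30 ≈ -0.033333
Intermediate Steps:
A = -30
1/o(A, -15) = 1/(-30) = -1/30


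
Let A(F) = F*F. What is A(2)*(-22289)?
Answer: -89156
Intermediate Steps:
A(F) = F²
A(2)*(-22289) = 2²*(-22289) = 4*(-22289) = -89156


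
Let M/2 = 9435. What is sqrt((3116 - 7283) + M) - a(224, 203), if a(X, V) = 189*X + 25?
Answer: -42361 + 13*sqrt(87) ≈ -42240.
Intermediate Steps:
M = 18870 (M = 2*9435 = 18870)
a(X, V) = 25 + 189*X
sqrt((3116 - 7283) + M) - a(224, 203) = sqrt((3116 - 7283) + 18870) - (25 + 189*224) = sqrt(-4167 + 18870) - (25 + 42336) = sqrt(14703) - 1*42361 = 13*sqrt(87) - 42361 = -42361 + 13*sqrt(87)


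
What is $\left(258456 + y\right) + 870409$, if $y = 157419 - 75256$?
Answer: $1211028$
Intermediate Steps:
$y = 82163$
$\left(258456 + y\right) + 870409 = \left(258456 + 82163\right) + 870409 = 340619 + 870409 = 1211028$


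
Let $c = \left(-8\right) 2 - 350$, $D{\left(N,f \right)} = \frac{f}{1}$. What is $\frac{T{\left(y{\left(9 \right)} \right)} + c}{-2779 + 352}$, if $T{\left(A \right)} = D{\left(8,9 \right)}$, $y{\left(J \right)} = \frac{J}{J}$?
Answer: $\frac{119}{809} \approx 0.1471$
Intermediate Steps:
$y{\left(J \right)} = 1$
$D{\left(N,f \right)} = f$ ($D{\left(N,f \right)} = f 1 = f$)
$T{\left(A \right)} = 9$
$c = -366$ ($c = -16 - 350 = -366$)
$\frac{T{\left(y{\left(9 \right)} \right)} + c}{-2779 + 352} = \frac{9 - 366}{-2779 + 352} = - \frac{357}{-2427} = \left(-357\right) \left(- \frac{1}{2427}\right) = \frac{119}{809}$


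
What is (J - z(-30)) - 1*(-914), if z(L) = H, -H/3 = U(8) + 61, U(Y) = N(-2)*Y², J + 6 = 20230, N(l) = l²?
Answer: 22089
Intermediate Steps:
J = 20224 (J = -6 + 20230 = 20224)
U(Y) = 4*Y² (U(Y) = (-2)²*Y² = 4*Y²)
H = -951 (H = -3*(4*8² + 61) = -3*(4*64 + 61) = -3*(256 + 61) = -3*317 = -951)
z(L) = -951
(J - z(-30)) - 1*(-914) = (20224 - 1*(-951)) - 1*(-914) = (20224 + 951) + 914 = 21175 + 914 = 22089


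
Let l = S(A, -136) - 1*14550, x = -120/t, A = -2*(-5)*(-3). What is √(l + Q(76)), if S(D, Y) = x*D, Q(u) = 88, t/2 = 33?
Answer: I*√1743302/11 ≈ 120.03*I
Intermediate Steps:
t = 66 (t = 2*33 = 66)
A = -30 (A = 10*(-3) = -30)
x = -20/11 (x = -120/66 = -120*1/66 = -20/11 ≈ -1.8182)
S(D, Y) = -20*D/11
l = -159450/11 (l = -20/11*(-30) - 1*14550 = 600/11 - 14550 = -159450/11 ≈ -14495.)
√(l + Q(76)) = √(-159450/11 + 88) = √(-158482/11) = I*√1743302/11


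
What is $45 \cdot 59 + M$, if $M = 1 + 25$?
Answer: $2681$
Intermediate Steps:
$M = 26$
$45 \cdot 59 + M = 45 \cdot 59 + 26 = 2655 + 26 = 2681$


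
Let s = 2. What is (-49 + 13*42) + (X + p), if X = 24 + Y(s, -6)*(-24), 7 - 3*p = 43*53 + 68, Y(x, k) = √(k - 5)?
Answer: -259 - 24*I*√11 ≈ -259.0 - 79.599*I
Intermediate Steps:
Y(x, k) = √(-5 + k)
p = -780 (p = 7/3 - (43*53 + 68)/3 = 7/3 - (2279 + 68)/3 = 7/3 - ⅓*2347 = 7/3 - 2347/3 = -780)
X = 24 - 24*I*√11 (X = 24 + √(-5 - 6)*(-24) = 24 + √(-11)*(-24) = 24 + (I*√11)*(-24) = 24 - 24*I*√11 ≈ 24.0 - 79.599*I)
(-49 + 13*42) + (X + p) = (-49 + 13*42) + ((24 - 24*I*√11) - 780) = (-49 + 546) + (-756 - 24*I*√11) = 497 + (-756 - 24*I*√11) = -259 - 24*I*√11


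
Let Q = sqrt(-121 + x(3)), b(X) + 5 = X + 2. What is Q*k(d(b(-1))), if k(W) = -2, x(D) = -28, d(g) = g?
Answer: -2*I*sqrt(149) ≈ -24.413*I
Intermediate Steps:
b(X) = -3 + X (b(X) = -5 + (X + 2) = -5 + (2 + X) = -3 + X)
Q = I*sqrt(149) (Q = sqrt(-121 - 28) = sqrt(-149) = I*sqrt(149) ≈ 12.207*I)
Q*k(d(b(-1))) = (I*sqrt(149))*(-2) = -2*I*sqrt(149)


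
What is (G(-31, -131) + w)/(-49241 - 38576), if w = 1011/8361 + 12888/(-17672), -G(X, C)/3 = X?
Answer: -568807495/540643867611 ≈ -0.0010521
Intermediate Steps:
G(X, C) = -3*X
w = -3745424/6156483 (w = 1011*(1/8361) + 12888*(-1/17672) = 337/2787 - 1611/2209 = -3745424/6156483 ≈ -0.60837)
(G(-31, -131) + w)/(-49241 - 38576) = (-3*(-31) - 3745424/6156483)/(-49241 - 38576) = (93 - 3745424/6156483)/(-87817) = (568807495/6156483)*(-1/87817) = -568807495/540643867611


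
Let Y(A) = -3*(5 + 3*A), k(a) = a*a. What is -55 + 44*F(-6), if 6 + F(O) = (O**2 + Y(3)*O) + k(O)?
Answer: 13937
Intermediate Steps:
k(a) = a**2
Y(A) = -15 - 9*A
F(O) = -6 - 42*O + 2*O**2 (F(O) = -6 + ((O**2 + (-15 - 9*3)*O) + O**2) = -6 + ((O**2 + (-15 - 27)*O) + O**2) = -6 + ((O**2 - 42*O) + O**2) = -6 + (-42*O + 2*O**2) = -6 - 42*O + 2*O**2)
-55 + 44*F(-6) = -55 + 44*(-6 - 42*(-6) + 2*(-6)**2) = -55 + 44*(-6 + 252 + 2*36) = -55 + 44*(-6 + 252 + 72) = -55 + 44*318 = -55 + 13992 = 13937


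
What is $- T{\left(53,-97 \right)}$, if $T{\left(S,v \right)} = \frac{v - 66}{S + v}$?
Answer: $- \frac{163}{44} \approx -3.7045$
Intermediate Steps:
$T{\left(S,v \right)} = \frac{-66 + v}{S + v}$
$- T{\left(53,-97 \right)} = - \frac{-66 - 97}{53 - 97} = - \frac{-163}{-44} = - \frac{\left(-1\right) \left(-163\right)}{44} = \left(-1\right) \frac{163}{44} = - \frac{163}{44}$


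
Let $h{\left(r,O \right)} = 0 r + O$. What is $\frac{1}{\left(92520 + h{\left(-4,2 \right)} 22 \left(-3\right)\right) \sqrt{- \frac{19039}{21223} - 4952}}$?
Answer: $- \frac{i \sqrt{2230862754705}}{9711395569980} \approx - 1.538 \cdot 10^{-7} i$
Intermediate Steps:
$h{\left(r,O \right)} = O$ ($h{\left(r,O \right)} = 0 + O = O$)
$\frac{1}{\left(92520 + h{\left(-4,2 \right)} 22 \left(-3\right)\right) \sqrt{- \frac{19039}{21223} - 4952}} = \frac{1}{\left(92520 + 2 \cdot 22 \left(-3\right)\right) \sqrt{- \frac{19039}{21223} - 4952}} = \frac{1}{\left(92520 + 44 \left(-3\right)\right) \sqrt{\left(-19039\right) \frac{1}{21223} - 4952}} = \frac{1}{\left(92520 - 132\right) \sqrt{- \frac{19039}{21223} - 4952}} = \frac{1}{92388 \sqrt{- \frac{105115335}{21223}}} = \frac{1}{92388 \frac{i \sqrt{2230862754705}}{21223}} = \frac{\left(- \frac{1}{105115335}\right) i \sqrt{2230862754705}}{92388} = - \frac{i \sqrt{2230862754705}}{9711395569980}$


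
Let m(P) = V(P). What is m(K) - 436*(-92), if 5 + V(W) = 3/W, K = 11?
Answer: 441180/11 ≈ 40107.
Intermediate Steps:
V(W) = -5 + 3/W
m(P) = -5 + 3/P
m(K) - 436*(-92) = (-5 + 3/11) - 436*(-92) = (-5 + 3*(1/11)) + 40112 = (-5 + 3/11) + 40112 = -52/11 + 40112 = 441180/11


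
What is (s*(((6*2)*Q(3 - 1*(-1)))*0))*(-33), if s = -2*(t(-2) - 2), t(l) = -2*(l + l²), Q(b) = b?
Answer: 0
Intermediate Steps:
t(l) = -2*l - 2*l²
s = 12 (s = -2*(-2*(-2)*(1 - 2) - 2) = -2*(-2*(-2)*(-1) - 2) = -2*(-4 - 2) = -2*(-6) = 12)
(s*(((6*2)*Q(3 - 1*(-1)))*0))*(-33) = (12*(((6*2)*(3 - 1*(-1)))*0))*(-33) = (12*((12*(3 + 1))*0))*(-33) = (12*((12*4)*0))*(-33) = (12*(48*0))*(-33) = (12*0)*(-33) = 0*(-33) = 0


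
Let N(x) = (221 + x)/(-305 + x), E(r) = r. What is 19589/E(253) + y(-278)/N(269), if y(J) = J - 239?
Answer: 7153723/61985 ≈ 115.41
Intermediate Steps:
y(J) = -239 + J
N(x) = (221 + x)/(-305 + x)
19589/E(253) + y(-278)/N(269) = 19589/253 + (-239 - 278)/(((221 + 269)/(-305 + 269))) = 19589*(1/253) - 517/(490/(-36)) = 19589/253 - 517/((-1/36*490)) = 19589/253 - 517/(-245/18) = 19589/253 - 517*(-18/245) = 19589/253 + 9306/245 = 7153723/61985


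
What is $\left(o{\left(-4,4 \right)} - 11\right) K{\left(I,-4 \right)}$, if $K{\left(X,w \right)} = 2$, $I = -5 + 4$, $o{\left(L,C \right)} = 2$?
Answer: $-18$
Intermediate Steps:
$I = -1$
$\left(o{\left(-4,4 \right)} - 11\right) K{\left(I,-4 \right)} = \left(2 - 11\right) 2 = \left(-9\right) 2 = -18$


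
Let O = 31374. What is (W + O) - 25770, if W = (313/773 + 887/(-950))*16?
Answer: 2054542292/367175 ≈ 5595.5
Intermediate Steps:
W = -3106408/367175 (W = (313*(1/773) + 887*(-1/950))*16 = (313/773 - 887/950)*16 = -388301/734350*16 = -3106408/367175 ≈ -8.4603)
(W + O) - 25770 = (-3106408/367175 + 31374) - 25770 = 11516642042/367175 - 25770 = 2054542292/367175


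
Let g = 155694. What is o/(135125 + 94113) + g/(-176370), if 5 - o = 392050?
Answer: -17472659637/6738451010 ≈ -2.5930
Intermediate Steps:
o = -392045 (o = 5 - 1*392050 = 5 - 392050 = -392045)
o/(135125 + 94113) + g/(-176370) = -392045/(135125 + 94113) + 155694/(-176370) = -392045/229238 + 155694*(-1/176370) = -392045*1/229238 - 25949/29395 = -392045/229238 - 25949/29395 = -17472659637/6738451010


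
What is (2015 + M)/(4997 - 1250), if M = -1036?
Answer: 979/3747 ≈ 0.26128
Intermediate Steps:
(2015 + M)/(4997 - 1250) = (2015 - 1036)/(4997 - 1250) = 979/3747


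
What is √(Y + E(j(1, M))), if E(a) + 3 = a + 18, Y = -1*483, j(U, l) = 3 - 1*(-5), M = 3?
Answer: 2*I*√115 ≈ 21.448*I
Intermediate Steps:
j(U, l) = 8 (j(U, l) = 3 + 5 = 8)
Y = -483
E(a) = 15 + a (E(a) = -3 + (a + 18) = -3 + (18 + a) = 15 + a)
√(Y + E(j(1, M))) = √(-483 + (15 + 8)) = √(-483 + 23) = √(-460) = 2*I*√115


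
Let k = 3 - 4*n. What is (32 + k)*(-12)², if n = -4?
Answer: 7344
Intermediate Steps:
k = 19 (k = 3 - 4*(-4) = 3 + 16 = 19)
(32 + k)*(-12)² = (32 + 19)*(-12)² = 51*144 = 7344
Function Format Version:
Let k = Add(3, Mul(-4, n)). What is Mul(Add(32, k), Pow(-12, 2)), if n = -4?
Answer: 7344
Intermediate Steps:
k = 19 (k = Add(3, Mul(-4, -4)) = Add(3, 16) = 19)
Mul(Add(32, k), Pow(-12, 2)) = Mul(Add(32, 19), Pow(-12, 2)) = Mul(51, 144) = 7344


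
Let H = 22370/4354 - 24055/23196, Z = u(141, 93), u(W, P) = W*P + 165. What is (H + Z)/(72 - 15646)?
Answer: -670715433901/786451055208 ≈ -0.85284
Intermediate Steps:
u(W, P) = 165 + P*W (u(W, P) = P*W + 165 = 165 + P*W)
Z = 13278 (Z = 165 + 93*141 = 165 + 13113 = 13278)
H = 207079525/50497692 (H = 22370*(1/4354) - 24055*1/23196 = 11185/2177 - 24055/23196 = 207079525/50497692 ≈ 4.1008)
(H + Z)/(72 - 15646) = (207079525/50497692 + 13278)/(72 - 15646) = (670715433901/50497692)/(-15574) = (670715433901/50497692)*(-1/15574) = -670715433901/786451055208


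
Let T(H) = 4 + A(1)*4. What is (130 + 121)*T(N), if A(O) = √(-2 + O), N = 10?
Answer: 1004 + 1004*I ≈ 1004.0 + 1004.0*I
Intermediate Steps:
T(H) = 4 + 4*I (T(H) = 4 + √(-2 + 1)*4 = 4 + √(-1)*4 = 4 + I*4 = 4 + 4*I)
(130 + 121)*T(N) = (130 + 121)*(4 + 4*I) = 251*(4 + 4*I) = 1004 + 1004*I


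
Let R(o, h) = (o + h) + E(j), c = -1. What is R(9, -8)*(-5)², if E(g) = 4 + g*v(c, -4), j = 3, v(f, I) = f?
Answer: 50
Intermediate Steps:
E(g) = 4 - g (E(g) = 4 + g*(-1) = 4 - g)
R(o, h) = 1 + h + o (R(o, h) = (o + h) + (4 - 1*3) = (h + o) + (4 - 3) = (h + o) + 1 = 1 + h + o)
R(9, -8)*(-5)² = (1 - 8 + 9)*(-5)² = 2*25 = 50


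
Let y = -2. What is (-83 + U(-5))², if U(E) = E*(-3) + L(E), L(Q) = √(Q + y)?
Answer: (68 - I*√7)² ≈ 4617.0 - 359.82*I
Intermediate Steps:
L(Q) = √(-2 + Q) (L(Q) = √(Q - 2) = √(-2 + Q))
U(E) = √(-2 + E) - 3*E (U(E) = E*(-3) + √(-2 + E) = -3*E + √(-2 + E) = √(-2 + E) - 3*E)
(-83 + U(-5))² = (-83 + (√(-2 - 5) - 3*(-5)))² = (-83 + (√(-7) + 15))² = (-83 + (I*√7 + 15))² = (-83 + (15 + I*√7))² = (-68 + I*√7)²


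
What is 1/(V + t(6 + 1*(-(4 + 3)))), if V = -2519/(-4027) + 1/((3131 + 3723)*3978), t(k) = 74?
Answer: 109797008724/8193659718631 ≈ 0.013400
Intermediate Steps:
V = 68681073055/109797008724 (V = -2519*(-1/4027) + (1/3978)/6854 = 2519/4027 + (1/6854)*(1/3978) = 2519/4027 + 1/27265212 = 68681073055/109797008724 ≈ 0.62553)
1/(V + t(6 + 1*(-(4 + 3)))) = 1/(68681073055/109797008724 + 74) = 1/(8193659718631/109797008724) = 109797008724/8193659718631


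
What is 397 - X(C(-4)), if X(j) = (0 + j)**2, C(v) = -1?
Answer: 396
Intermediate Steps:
X(j) = j**2
397 - X(C(-4)) = 397 - 1*(-1)**2 = 397 - 1*1 = 397 - 1 = 396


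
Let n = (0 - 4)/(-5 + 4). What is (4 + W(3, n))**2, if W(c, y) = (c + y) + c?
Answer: 196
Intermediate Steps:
n = 4 (n = -4/(-1) = -4*(-1) = 4)
W(c, y) = y + 2*c
(4 + W(3, n))**2 = (4 + (4 + 2*3))**2 = (4 + (4 + 6))**2 = (4 + 10)**2 = 14**2 = 196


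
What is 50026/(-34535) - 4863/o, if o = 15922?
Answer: -964457677/549866270 ≈ -1.7540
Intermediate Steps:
50026/(-34535) - 4863/o = 50026/(-34535) - 4863/15922 = 50026*(-1/34535) - 4863*1/15922 = -50026/34535 - 4863/15922 = -964457677/549866270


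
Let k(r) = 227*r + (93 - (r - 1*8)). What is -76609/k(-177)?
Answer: 76609/39901 ≈ 1.9200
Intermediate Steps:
k(r) = 101 + 226*r (k(r) = 227*r + (93 - (r - 8)) = 227*r + (93 - (-8 + r)) = 227*r + (93 + (8 - r)) = 227*r + (101 - r) = 101 + 226*r)
-76609/k(-177) = -76609/(101 + 226*(-177)) = -76609/(101 - 40002) = -76609/(-39901) = -76609*(-1/39901) = 76609/39901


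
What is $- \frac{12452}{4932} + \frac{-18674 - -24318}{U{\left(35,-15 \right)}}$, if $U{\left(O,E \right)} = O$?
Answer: $\frac{6850097}{43155} \approx 158.73$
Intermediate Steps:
$- \frac{12452}{4932} + \frac{-18674 - -24318}{U{\left(35,-15 \right)}} = - \frac{12452}{4932} + \frac{-18674 - -24318}{35} = \left(-12452\right) \frac{1}{4932} + \left(-18674 + 24318\right) \frac{1}{35} = - \frac{3113}{1233} + 5644 \cdot \frac{1}{35} = - \frac{3113}{1233} + \frac{5644}{35} = \frac{6850097}{43155}$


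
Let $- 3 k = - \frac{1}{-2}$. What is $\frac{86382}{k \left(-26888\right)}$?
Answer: $\frac{129573}{6722} \approx 19.276$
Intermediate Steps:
$k = - \frac{1}{6}$ ($k = - \frac{\left(-1\right) \frac{1}{-2}}{3} = - \frac{\left(-1\right) \left(- \frac{1}{2}\right)}{3} = \left(- \frac{1}{3}\right) \frac{1}{2} = - \frac{1}{6} \approx -0.16667$)
$\frac{86382}{k \left(-26888\right)} = \frac{86382}{\left(- \frac{1}{6}\right) \left(-26888\right)} = \frac{86382}{\frac{13444}{3}} = 86382 \cdot \frac{3}{13444} = \frac{129573}{6722}$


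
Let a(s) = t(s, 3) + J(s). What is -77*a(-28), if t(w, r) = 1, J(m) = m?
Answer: 2079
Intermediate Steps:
a(s) = 1 + s
-77*a(-28) = -77*(1 - 28) = -77*(-27) = 2079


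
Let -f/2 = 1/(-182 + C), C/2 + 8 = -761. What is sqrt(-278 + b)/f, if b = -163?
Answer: 18060*I ≈ 18060.0*I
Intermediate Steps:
C = -1538 (C = -16 + 2*(-761) = -16 - 1522 = -1538)
f = 1/860 (f = -2/(-182 - 1538) = -2/(-1720) = -2*(-1/1720) = 1/860 ≈ 0.0011628)
sqrt(-278 + b)/f = sqrt(-278 - 163)/(1/860) = sqrt(-441)*860 = (21*I)*860 = 18060*I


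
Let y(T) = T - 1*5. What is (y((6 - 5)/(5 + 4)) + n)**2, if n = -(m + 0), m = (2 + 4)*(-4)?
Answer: 29584/81 ≈ 365.23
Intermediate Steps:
y(T) = -5 + T (y(T) = T - 5 = -5 + T)
m = -24 (m = 6*(-4) = -24)
n = 24 (n = -(-24 + 0) = -1*(-24) = 24)
(y((6 - 5)/(5 + 4)) + n)**2 = ((-5 + (6 - 5)/(5 + 4)) + 24)**2 = ((-5 + 1/9) + 24)**2 = (-44/9 + 24)**2 = (172/9)**2 = 29584/81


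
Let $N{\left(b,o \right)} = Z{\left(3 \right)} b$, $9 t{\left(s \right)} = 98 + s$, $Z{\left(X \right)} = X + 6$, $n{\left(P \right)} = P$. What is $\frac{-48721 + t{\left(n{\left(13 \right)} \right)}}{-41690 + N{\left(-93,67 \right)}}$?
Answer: $\frac{146126}{127581} \approx 1.1454$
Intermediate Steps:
$Z{\left(X \right)} = 6 + X$
$t{\left(s \right)} = \frac{98}{9} + \frac{s}{9}$ ($t{\left(s \right)} = \frac{98 + s}{9} = \frac{98}{9} + \frac{s}{9}$)
$N{\left(b,o \right)} = 9 b$ ($N{\left(b,o \right)} = \left(6 + 3\right) b = 9 b$)
$\frac{-48721 + t{\left(n{\left(13 \right)} \right)}}{-41690 + N{\left(-93,67 \right)}} = \frac{-48721 + \left(\frac{98}{9} + \frac{1}{9} \cdot 13\right)}{-41690 + 9 \left(-93\right)} = \frac{-48721 + \left(\frac{98}{9} + \frac{13}{9}\right)}{-41690 - 837} = \frac{-48721 + \frac{37}{3}}{-42527} = \left(- \frac{146126}{3}\right) \left(- \frac{1}{42527}\right) = \frac{146126}{127581}$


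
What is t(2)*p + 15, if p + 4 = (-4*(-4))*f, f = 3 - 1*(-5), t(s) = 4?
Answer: 511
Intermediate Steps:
f = 8 (f = 3 + 5 = 8)
p = 124 (p = -4 - 4*(-4)*8 = -4 + 16*8 = -4 + 128 = 124)
t(2)*p + 15 = 4*124 + 15 = 496 + 15 = 511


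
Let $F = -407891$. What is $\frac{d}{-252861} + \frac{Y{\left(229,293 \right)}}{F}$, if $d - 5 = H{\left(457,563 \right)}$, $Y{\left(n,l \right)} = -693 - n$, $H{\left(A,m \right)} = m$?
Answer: $\frac{1455754}{103139726151} \approx 1.4114 \cdot 10^{-5}$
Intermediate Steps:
$d = 568$ ($d = 5 + 563 = 568$)
$\frac{d}{-252861} + \frac{Y{\left(229,293 \right)}}{F} = \frac{568}{-252861} + \frac{-693 - 229}{-407891} = 568 \left(- \frac{1}{252861}\right) + \left(-693 - 229\right) \left(- \frac{1}{407891}\right) = - \frac{568}{252861} - - \frac{922}{407891} = - \frac{568}{252861} + \frac{922}{407891} = \frac{1455754}{103139726151}$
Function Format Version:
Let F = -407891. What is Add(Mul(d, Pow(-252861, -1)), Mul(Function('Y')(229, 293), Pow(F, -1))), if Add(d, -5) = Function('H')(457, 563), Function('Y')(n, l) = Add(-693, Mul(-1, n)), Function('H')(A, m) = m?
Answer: Rational(1455754, 103139726151) ≈ 1.4114e-5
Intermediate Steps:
d = 568 (d = Add(5, 563) = 568)
Add(Mul(d, Pow(-252861, -1)), Mul(Function('Y')(229, 293), Pow(F, -1))) = Add(Mul(568, Pow(-252861, -1)), Mul(Add(-693, Mul(-1, 229)), Pow(-407891, -1))) = Add(Mul(568, Rational(-1, 252861)), Mul(Add(-693, -229), Rational(-1, 407891))) = Add(Rational(-568, 252861), Mul(-922, Rational(-1, 407891))) = Add(Rational(-568, 252861), Rational(922, 407891)) = Rational(1455754, 103139726151)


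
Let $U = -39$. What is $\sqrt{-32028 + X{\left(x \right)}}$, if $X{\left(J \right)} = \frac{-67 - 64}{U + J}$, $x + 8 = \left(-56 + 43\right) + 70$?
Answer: $\frac{7 i \sqrt{65390}}{10} \approx 179.0 i$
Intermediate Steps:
$x = 49$ ($x = -8 + \left(\left(-56 + 43\right) + 70\right) = -8 + \left(-13 + 70\right) = -8 + 57 = 49$)
$X{\left(J \right)} = - \frac{131}{-39 + J}$ ($X{\left(J \right)} = \frac{-67 - 64}{-39 + J} = - \frac{131}{-39 + J}$)
$\sqrt{-32028 + X{\left(x \right)}} = \sqrt{-32028 - \frac{131}{-39 + 49}} = \sqrt{-32028 - \frac{131}{10}} = \sqrt{- \frac{320411}{10}} = \frac{7 i \sqrt{65390}}{10}$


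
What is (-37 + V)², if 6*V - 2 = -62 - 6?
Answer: 2304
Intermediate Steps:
V = -11 (V = ⅓ + (-62 - 6)/6 = ⅓ + (⅙)*(-68) = ⅓ - 34/3 = -11)
(-37 + V)² = (-37 - 11)² = (-48)² = 2304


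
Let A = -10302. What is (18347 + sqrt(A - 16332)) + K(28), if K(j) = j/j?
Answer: 18348 + I*sqrt(26634) ≈ 18348.0 + 163.2*I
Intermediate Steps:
K(j) = 1
(18347 + sqrt(A - 16332)) + K(28) = (18347 + sqrt(-10302 - 16332)) + 1 = (18347 + sqrt(-26634)) + 1 = (18347 + I*sqrt(26634)) + 1 = 18348 + I*sqrt(26634)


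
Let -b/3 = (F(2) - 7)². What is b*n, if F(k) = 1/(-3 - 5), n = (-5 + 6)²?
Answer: -9747/64 ≈ -152.30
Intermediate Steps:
n = 1 (n = 1² = 1)
F(k) = -⅛ (F(k) = 1/(-8) = -⅛)
b = -9747/64 (b = -3*(-⅛ - 7)² = -3*(-57/8)² = -3*3249/64 = -9747/64 ≈ -152.30)
b*n = -9747/64*1 = -9747/64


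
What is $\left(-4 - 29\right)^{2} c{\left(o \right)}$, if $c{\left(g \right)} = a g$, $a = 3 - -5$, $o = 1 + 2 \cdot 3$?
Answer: $60984$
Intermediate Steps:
$o = 7$ ($o = 1 + 6 = 7$)
$a = 8$ ($a = 3 + 5 = 8$)
$c{\left(g \right)} = 8 g$
$\left(-4 - 29\right)^{2} c{\left(o \right)} = \left(-4 - 29\right)^{2} \cdot 8 \cdot 7 = \left(-33\right)^{2} \cdot 56 = 1089 \cdot 56 = 60984$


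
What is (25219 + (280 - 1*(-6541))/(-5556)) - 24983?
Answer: 1304395/5556 ≈ 234.77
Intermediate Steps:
(25219 + (280 - 1*(-6541))/(-5556)) - 24983 = (25219 + (280 + 6541)*(-1/5556)) - 24983 = (25219 + 6821*(-1/5556)) - 24983 = (25219 - 6821/5556) - 24983 = 140109943/5556 - 24983 = 1304395/5556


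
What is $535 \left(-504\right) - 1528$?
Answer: $-271168$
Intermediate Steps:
$535 \left(-504\right) - 1528 = -269640 - 1528 = -271168$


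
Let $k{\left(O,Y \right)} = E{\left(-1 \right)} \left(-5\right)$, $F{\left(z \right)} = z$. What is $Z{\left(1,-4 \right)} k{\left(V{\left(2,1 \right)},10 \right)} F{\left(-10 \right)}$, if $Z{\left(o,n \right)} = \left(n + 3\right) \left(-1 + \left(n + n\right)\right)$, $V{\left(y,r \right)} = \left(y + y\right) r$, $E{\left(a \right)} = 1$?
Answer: $450$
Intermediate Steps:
$V{\left(y,r \right)} = 2 r y$ ($V{\left(y,r \right)} = 2 y r = 2 r y$)
$Z{\left(o,n \right)} = \left(-1 + 2 n\right) \left(3 + n\right)$ ($Z{\left(o,n \right)} = \left(3 + n\right) \left(-1 + 2 n\right) = \left(-1 + 2 n\right) \left(3 + n\right)$)
$k{\left(O,Y \right)} = -5$ ($k{\left(O,Y \right)} = 1 \left(-5\right) = -5$)
$Z{\left(1,-4 \right)} k{\left(V{\left(2,1 \right)},10 \right)} F{\left(-10 \right)} = \left(-3 + 2 \left(-4\right)^{2} + 5 \left(-4\right)\right) \left(-5\right) \left(-10\right) = \left(-3 + 2 \cdot 16 - 20\right) \left(-5\right) \left(-10\right) = \left(-3 + 32 - 20\right) \left(-5\right) \left(-10\right) = 9 \left(-5\right) \left(-10\right) = \left(-45\right) \left(-10\right) = 450$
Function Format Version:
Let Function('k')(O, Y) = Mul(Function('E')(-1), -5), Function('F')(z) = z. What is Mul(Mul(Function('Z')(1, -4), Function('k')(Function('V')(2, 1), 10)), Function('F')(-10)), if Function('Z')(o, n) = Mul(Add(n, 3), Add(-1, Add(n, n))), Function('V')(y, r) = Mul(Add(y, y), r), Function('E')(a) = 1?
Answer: 450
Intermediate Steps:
Function('V')(y, r) = Mul(2, r, y) (Function('V')(y, r) = Mul(Mul(2, y), r) = Mul(2, r, y))
Function('Z')(o, n) = Mul(Add(-1, Mul(2, n)), Add(3, n)) (Function('Z')(o, n) = Mul(Add(3, n), Add(-1, Mul(2, n))) = Mul(Add(-1, Mul(2, n)), Add(3, n)))
Function('k')(O, Y) = -5 (Function('k')(O, Y) = Mul(1, -5) = -5)
Mul(Mul(Function('Z')(1, -4), Function('k')(Function('V')(2, 1), 10)), Function('F')(-10)) = Mul(Mul(Add(-3, Mul(2, Pow(-4, 2)), Mul(5, -4)), -5), -10) = Mul(Mul(Add(-3, Mul(2, 16), -20), -5), -10) = Mul(Mul(Add(-3, 32, -20), -5), -10) = Mul(Mul(9, -5), -10) = Mul(-45, -10) = 450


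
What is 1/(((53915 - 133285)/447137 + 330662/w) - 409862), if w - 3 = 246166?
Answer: -110071268153/45113901794943722 ≈ -2.4399e-6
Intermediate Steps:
w = 246169 (w = 3 + 246166 = 246169)
1/(((53915 - 133285)/447137 + 330662/w) - 409862) = 1/(((53915 - 133285)/447137 + 330662/246169) - 409862) = 1/((-79370*1/447137 + 330662*(1/246169)) - 409862) = 1/((-79370/447137 + 330662/246169) - 409862) = 1/(128312781164/110071268153 - 409862) = 1/(-45113901794943722/110071268153) = -110071268153/45113901794943722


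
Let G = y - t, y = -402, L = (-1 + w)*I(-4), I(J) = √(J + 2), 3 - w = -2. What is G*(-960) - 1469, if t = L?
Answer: 384451 + 3840*I*√2 ≈ 3.8445e+5 + 5430.6*I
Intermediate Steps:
w = 5 (w = 3 - 1*(-2) = 3 + 2 = 5)
I(J) = √(2 + J)
L = 4*I*√2 (L = (-1 + 5)*√(2 - 4) = 4*√(-2) = 4*(I*√2) = 4*I*√2 ≈ 5.6569*I)
t = 4*I*√2 ≈ 5.6569*I
G = -402 - 4*I*√2 ≈ -402.0 - 5.6569*I
G*(-960) - 1469 = (-402 - 4*I*√2)*(-960) - 1469 = (385920 + 3840*I*√2) - 1469 = 384451 + 3840*I*√2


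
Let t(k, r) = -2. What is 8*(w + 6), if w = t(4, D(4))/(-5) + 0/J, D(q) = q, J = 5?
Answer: 256/5 ≈ 51.200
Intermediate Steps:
w = 2/5 (w = -2/(-5) + 0/5 = -2*(-1/5) + 0*(1/5) = 2/5 + 0 = 2/5 ≈ 0.40000)
8*(w + 6) = 8*(2/5 + 6) = 8*(32/5) = 256/5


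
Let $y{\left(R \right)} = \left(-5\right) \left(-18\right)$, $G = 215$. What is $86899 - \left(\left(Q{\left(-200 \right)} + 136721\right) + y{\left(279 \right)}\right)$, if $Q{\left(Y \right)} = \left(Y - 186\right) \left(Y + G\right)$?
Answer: $-44122$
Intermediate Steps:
$y{\left(R \right)} = 90$
$Q{\left(Y \right)} = \left(-186 + Y\right) \left(215 + Y\right)$ ($Q{\left(Y \right)} = \left(Y - 186\right) \left(Y + 215\right) = \left(-186 + Y\right) \left(215 + Y\right)$)
$86899 - \left(\left(Q{\left(-200 \right)} + 136721\right) + y{\left(279 \right)}\right) = 86899 - \left(\left(\left(-39990 + \left(-200\right)^{2} + 29 \left(-200\right)\right) + 136721\right) + 90\right) = 86899 - \left(\left(\left(-39990 + 40000 - 5800\right) + 136721\right) + 90\right) = 86899 - \left(\left(-5790 + 136721\right) + 90\right) = 86899 - \left(130931 + 90\right) = 86899 - 131021 = -44122$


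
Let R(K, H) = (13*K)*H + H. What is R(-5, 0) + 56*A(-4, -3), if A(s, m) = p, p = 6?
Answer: 336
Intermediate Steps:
R(K, H) = H + 13*H*K (R(K, H) = 13*H*K + H = H + 13*H*K)
A(s, m) = 6
R(-5, 0) + 56*A(-4, -3) = 0*(1 + 13*(-5)) + 56*6 = 0*(1 - 65) + 336 = 0*(-64) + 336 = 0 + 336 = 336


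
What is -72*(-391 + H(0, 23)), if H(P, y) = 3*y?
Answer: 23184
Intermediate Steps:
-72*(-391 + H(0, 23)) = -72*(-391 + 3*23) = -72*(-391 + 69) = -72*(-322) = 23184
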